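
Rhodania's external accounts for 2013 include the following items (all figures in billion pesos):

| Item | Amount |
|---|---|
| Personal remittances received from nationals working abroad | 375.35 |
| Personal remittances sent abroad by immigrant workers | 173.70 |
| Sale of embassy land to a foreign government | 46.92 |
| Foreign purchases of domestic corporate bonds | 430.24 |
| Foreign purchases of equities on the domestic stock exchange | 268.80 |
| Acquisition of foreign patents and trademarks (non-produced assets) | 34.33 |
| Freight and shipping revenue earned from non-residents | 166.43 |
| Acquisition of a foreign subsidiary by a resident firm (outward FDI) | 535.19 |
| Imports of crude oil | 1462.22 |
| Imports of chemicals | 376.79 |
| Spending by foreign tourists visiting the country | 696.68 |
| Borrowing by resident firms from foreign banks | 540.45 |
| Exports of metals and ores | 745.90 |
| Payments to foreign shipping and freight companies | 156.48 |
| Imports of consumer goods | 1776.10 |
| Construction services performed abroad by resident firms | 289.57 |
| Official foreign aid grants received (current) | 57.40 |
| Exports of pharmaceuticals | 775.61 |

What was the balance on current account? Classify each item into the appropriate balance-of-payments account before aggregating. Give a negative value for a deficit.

-838.35

Goods: 775.61 + 745.90 - 1462.22 - 376.79 - 1776.10 = -2093.60
Services: 166.43 + 289.57 + 696.68 - 156.48 = 996.20
Secondary income: 375.35 - 173.70 + 57.40 = 259.05
Current account = (-2093.60) + 996.20 + 259.05 = -838.35
(Excluded from the current account — capital account: sale of embassy land to a foreign government 46.92, acquisition of foreign patents and trademarks (non-produced assets) 34.33; financial account: foreign purchases of domestic corporate bonds 430.24, foreign purchases of equities on the domestic stock exchange 268.80, acquisition of a foreign subsidiary by a resident firm (outward FDI) 535.19, borrowing by resident firms from foreign banks 540.45.)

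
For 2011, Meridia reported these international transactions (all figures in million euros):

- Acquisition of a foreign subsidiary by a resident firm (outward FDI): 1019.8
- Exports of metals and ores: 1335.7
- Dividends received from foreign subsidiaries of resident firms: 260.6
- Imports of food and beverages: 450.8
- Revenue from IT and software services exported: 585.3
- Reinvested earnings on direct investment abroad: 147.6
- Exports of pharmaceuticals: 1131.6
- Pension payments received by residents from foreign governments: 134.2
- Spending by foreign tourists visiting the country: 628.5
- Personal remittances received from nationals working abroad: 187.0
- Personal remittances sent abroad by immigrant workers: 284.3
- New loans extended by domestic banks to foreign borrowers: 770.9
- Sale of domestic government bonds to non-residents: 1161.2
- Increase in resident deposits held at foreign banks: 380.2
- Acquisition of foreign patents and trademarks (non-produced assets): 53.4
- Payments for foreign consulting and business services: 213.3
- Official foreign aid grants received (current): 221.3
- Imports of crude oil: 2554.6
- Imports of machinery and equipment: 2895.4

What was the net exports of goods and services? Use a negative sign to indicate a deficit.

-2433.0

Goods: -2554.6 + 1131.6 + 1335.7 - 450.8 - 2895.4 = -3433.5
Services: 628.5 + 585.3 - 213.3 = 1000.5
Trade balance = -3433.5 + 1000.5 = -2433.0
(Excluded from the trade balance — financial account: acquisition of a foreign subsidiary by a resident firm (outward FDI) 1019.8, new loans extended by domestic banks to foreign borrowers 770.9, sale of domestic government bonds to non-residents 1161.2, increase in resident deposits held at foreign banks 380.2; primary income: dividends received from foreign subsidiaries of resident firms 260.6, reinvested earnings on direct investment abroad 147.6; secondary income: pension payments received by residents from foreign governments 134.2, personal remittances received from nationals working abroad 187.0, personal remittances sent abroad by immigrant workers 284.3, official foreign aid grants received (current) 221.3; capital account: acquisition of foreign patents and trademarks (non-produced assets) 53.4.)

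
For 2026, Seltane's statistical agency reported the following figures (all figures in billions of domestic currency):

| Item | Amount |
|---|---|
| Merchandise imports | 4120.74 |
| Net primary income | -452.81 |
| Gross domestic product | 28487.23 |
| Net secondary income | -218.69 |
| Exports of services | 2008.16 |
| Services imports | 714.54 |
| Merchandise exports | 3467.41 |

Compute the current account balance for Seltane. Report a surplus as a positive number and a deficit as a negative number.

Goods balance = 3467.41 - 4120.74 = -653.33
Services balance = 2008.16 - 714.54 = 1293.62
Trade balance (goods + services) = -653.33 + 1293.62 = 640.29
Net primary income = -452.81
Net secondary income = -218.69
Current account = 640.29 + (-452.81) + (-218.69) = -31.21

-31.21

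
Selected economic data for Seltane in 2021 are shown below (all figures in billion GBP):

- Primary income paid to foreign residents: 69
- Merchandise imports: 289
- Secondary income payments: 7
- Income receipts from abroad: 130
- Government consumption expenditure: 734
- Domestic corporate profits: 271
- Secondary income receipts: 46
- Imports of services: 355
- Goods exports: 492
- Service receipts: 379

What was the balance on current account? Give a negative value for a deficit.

Goods balance = 492 - 289 = 203
Services balance = 379 - 355 = 24
Trade balance (goods + services) = 203 + 24 = 227
Net primary income = 130 - 69 = 61
Net secondary income = 46 - 7 = 39
Current account = 227 + 61 + 39 = 327

327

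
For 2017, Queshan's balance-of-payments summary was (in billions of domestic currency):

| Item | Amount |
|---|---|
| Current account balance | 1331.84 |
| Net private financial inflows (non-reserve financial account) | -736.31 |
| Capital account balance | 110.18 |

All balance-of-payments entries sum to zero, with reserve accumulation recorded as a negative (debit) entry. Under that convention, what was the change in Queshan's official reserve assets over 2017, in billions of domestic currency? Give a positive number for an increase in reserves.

Official reserve transactions balance = -(1331.84 + 110.18 + (-736.31)) = -705.71
An accumulation of reserves is recorded as a debit (negative entry), so the change in the stock of reserves is the negative of that balance.
Change in official reserves = -(-705.71) = 705.71

705.71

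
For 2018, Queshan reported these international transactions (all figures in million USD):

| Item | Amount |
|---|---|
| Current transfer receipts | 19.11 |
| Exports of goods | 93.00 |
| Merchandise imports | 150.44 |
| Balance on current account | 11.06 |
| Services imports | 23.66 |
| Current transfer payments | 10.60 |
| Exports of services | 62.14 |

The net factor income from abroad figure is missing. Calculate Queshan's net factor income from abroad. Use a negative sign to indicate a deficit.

Current account = goods balance + services balance + net primary income + net secondary income
Sum of the known components = -10.45
Net factor income from abroad = CA - (known components) = 11.06 - (-10.45) = 21.51

21.51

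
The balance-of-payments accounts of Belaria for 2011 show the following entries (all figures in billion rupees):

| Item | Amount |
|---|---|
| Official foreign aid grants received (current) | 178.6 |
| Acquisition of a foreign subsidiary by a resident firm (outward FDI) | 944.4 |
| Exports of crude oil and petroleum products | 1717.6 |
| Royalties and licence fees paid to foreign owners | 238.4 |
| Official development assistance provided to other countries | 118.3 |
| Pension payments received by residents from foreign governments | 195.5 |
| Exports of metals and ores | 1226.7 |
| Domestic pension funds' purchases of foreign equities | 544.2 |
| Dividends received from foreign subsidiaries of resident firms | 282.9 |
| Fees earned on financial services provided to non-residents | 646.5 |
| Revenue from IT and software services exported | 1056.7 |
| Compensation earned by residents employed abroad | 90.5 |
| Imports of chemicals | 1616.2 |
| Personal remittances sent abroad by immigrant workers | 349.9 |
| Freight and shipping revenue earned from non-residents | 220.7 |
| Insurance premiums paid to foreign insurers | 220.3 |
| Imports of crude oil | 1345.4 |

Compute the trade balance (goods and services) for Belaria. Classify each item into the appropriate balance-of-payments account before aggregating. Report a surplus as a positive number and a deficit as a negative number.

Goods: 1717.6 - 1616.2 - 1345.4 + 1226.7 = -17.3
Services: -220.3 - 238.4 + 220.7 + 646.5 + 1056.7 = 1465.2
Trade balance = -17.3 + 1465.2 = 1447.9
(Excluded from the trade balance — secondary income: official foreign aid grants received (current) 178.6, official development assistance provided to other countries 118.3, pension payments received by residents from foreign governments 195.5, personal remittances sent abroad by immigrant workers 349.9; financial account: acquisition of a foreign subsidiary by a resident firm (outward FDI) 944.4, domestic pension funds' purchases of foreign equities 544.2; primary income: dividends received from foreign subsidiaries of resident firms 282.9, compensation earned by residents employed abroad 90.5.)

1447.9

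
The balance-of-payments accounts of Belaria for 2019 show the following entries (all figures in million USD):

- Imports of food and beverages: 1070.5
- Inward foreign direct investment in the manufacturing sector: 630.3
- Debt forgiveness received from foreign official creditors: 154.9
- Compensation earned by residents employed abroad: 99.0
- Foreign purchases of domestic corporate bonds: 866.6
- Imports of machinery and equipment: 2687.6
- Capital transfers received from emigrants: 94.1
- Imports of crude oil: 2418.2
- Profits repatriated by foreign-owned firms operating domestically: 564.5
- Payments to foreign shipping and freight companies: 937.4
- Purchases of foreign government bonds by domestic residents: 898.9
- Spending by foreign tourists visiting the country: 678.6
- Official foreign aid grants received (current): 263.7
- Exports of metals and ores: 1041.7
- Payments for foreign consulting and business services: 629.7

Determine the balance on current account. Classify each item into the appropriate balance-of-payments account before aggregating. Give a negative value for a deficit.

Goods: -2418.2 - 1070.5 - 2687.6 + 1041.7 = -5134.6
Services: 678.6 - 629.7 - 937.4 = -888.5
Primary income: 99.0 - 564.5 = -465.5
Secondary income: 263.7
Current account = (-5134.6) + (-888.5) + (-465.5) + 263.7 = -6224.9
(Excluded from the current account — financial account: inward foreign direct investment in the manufacturing sector 630.3, foreign purchases of domestic corporate bonds 866.6, purchases of foreign government bonds by domestic residents 898.9; capital account: debt forgiveness received from foreign official creditors 154.9, capital transfers received from emigrants 94.1.)

-6224.9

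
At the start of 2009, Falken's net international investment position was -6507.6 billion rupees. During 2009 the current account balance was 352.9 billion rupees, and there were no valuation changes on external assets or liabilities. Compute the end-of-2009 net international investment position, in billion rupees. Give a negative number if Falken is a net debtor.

With no valuation effects, change in NIIP = current account = 352.9
End-of-year NIIP = -6507.6 + 352.9 = -6154.7

-6154.7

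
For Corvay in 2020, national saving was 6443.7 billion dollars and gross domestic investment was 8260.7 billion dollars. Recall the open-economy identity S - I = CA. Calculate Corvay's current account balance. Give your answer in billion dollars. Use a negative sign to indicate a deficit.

CA = S - I = 6443.7 - 8260.7 = -1817.0

-1817.0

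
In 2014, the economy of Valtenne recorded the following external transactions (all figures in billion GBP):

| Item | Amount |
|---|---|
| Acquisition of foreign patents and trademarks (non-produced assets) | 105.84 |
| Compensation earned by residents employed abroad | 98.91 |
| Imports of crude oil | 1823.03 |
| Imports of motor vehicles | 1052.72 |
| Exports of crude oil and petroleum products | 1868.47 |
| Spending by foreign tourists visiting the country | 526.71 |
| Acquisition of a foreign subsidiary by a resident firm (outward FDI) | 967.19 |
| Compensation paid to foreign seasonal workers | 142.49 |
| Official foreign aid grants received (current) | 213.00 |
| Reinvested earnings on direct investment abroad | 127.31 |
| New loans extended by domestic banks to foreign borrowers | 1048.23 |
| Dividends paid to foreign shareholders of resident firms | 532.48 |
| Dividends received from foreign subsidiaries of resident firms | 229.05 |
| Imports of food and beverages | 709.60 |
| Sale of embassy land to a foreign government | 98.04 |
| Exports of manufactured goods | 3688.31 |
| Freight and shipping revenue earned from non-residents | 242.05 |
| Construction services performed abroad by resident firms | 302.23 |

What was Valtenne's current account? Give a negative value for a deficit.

Goods: 3688.31 - 709.60 + 1868.47 - 1823.03 - 1052.72 = 1971.43
Services: 242.05 + 302.23 + 526.71 = 1070.99
Primary income: 98.91 + 229.05 + 127.31 - 142.49 - 532.48 = -219.70
Secondary income: 213.00
Current account = 1971.43 + 1070.99 + (-219.70) + 213.00 = 3035.72
(Excluded from the current account — capital account: acquisition of foreign patents and trademarks (non-produced assets) 105.84, sale of embassy land to a foreign government 98.04; financial account: acquisition of a foreign subsidiary by a resident firm (outward FDI) 967.19, new loans extended by domestic banks to foreign borrowers 1048.23.)

3035.72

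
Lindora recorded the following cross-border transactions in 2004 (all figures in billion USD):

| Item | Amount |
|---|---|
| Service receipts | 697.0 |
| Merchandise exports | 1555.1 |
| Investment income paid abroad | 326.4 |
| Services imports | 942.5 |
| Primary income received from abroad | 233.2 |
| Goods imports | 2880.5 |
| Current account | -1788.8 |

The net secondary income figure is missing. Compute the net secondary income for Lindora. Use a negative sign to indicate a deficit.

-124.7

Current account = goods balance + services balance + net primary income + net secondary income
Sum of the known components = -1664.1
Net secondary income = CA - (known components) = -1788.8 - (-1664.1) = -124.7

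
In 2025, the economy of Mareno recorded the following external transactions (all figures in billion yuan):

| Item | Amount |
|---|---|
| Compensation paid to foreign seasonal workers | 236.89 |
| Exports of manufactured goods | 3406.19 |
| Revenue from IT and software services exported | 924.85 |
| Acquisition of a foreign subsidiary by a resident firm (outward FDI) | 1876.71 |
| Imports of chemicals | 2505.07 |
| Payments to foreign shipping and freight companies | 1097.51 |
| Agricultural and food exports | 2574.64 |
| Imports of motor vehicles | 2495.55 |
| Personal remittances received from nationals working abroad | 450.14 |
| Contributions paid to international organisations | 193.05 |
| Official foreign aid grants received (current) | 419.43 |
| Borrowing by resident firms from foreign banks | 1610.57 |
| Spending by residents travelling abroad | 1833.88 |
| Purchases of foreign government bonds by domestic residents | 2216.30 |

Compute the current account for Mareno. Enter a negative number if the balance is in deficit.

-586.70

Goods: 3406.19 - 2495.55 - 2505.07 + 2574.64 = 980.21
Services: 924.85 - 1097.51 - 1833.88 = -2006.54
Primary income: -236.89
Secondary income: -193.05 + 450.14 + 419.43 = 676.52
Current account = 980.21 + (-2006.54) + (-236.89) + 676.52 = -586.70
(Excluded from the current account — financial account: acquisition of a foreign subsidiary by a resident firm (outward FDI) 1876.71, borrowing by resident firms from foreign banks 1610.57, purchases of foreign government bonds by domestic residents 2216.30.)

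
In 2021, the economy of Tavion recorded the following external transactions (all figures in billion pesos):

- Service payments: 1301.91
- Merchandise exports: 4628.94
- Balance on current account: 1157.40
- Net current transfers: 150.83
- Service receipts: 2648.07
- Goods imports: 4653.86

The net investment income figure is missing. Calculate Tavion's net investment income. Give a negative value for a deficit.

Current account = goods balance + services balance + net primary income + net secondary income
Sum of the known components = 1472.07
Net investment income = CA - (known components) = 1157.40 - 1472.07 = -314.67

-314.67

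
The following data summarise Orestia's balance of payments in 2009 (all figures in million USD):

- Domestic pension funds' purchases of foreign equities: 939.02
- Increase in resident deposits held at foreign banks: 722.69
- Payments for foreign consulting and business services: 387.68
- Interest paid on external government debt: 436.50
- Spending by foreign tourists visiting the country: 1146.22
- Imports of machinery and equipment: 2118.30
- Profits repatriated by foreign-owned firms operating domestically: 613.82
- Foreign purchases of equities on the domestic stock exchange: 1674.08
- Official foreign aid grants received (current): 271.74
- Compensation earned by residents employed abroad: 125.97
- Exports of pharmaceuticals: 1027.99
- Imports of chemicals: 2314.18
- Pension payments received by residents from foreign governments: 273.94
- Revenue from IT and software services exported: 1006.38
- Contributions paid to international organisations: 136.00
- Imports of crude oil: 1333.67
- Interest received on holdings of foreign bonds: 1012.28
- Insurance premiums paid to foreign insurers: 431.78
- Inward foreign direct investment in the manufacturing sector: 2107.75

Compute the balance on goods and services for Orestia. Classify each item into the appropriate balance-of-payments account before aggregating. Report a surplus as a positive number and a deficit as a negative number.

-3405.02

Goods: -2118.30 + 1027.99 - 2314.18 - 1333.67 = -4738.16
Services: -387.68 + 1146.22 - 431.78 + 1006.38 = 1333.14
Trade balance = -4738.16 + 1333.14 = -3405.02
(Excluded from the trade balance — financial account: domestic pension funds' purchases of foreign equities 939.02, increase in resident deposits held at foreign banks 722.69, foreign purchases of equities on the domestic stock exchange 1674.08, inward foreign direct investment in the manufacturing sector 2107.75; primary income: interest paid on external government debt 436.50, profits repatriated by foreign-owned firms operating domestically 613.82, compensation earned by residents employed abroad 125.97, interest received on holdings of foreign bonds 1012.28; secondary income: official foreign aid grants received (current) 271.74, pension payments received by residents from foreign governments 273.94, contributions paid to international organisations 136.00.)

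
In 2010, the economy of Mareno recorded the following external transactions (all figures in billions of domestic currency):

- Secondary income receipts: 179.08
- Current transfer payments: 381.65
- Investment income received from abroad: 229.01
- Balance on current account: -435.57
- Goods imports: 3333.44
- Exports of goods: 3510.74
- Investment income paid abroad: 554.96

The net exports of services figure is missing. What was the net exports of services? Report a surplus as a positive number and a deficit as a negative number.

-84.35

Current account = goods balance + services balance + net primary income + net secondary income
Sum of the known components = -351.22
Net exports of services = CA - (known components) = -435.57 - (-351.22) = -84.35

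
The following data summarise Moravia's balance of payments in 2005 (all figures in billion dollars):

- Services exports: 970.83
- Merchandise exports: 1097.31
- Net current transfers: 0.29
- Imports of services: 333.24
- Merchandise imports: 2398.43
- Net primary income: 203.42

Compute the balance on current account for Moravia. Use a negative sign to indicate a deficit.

-459.82

Goods balance = 1097.31 - 2398.43 = -1301.12
Services balance = 970.83 - 333.24 = 637.59
Trade balance (goods + services) = -1301.12 + 637.59 = -663.53
Net primary income = 203.42
Net secondary income = 0.29
Current account = -663.53 + 203.42 + 0.29 = -459.82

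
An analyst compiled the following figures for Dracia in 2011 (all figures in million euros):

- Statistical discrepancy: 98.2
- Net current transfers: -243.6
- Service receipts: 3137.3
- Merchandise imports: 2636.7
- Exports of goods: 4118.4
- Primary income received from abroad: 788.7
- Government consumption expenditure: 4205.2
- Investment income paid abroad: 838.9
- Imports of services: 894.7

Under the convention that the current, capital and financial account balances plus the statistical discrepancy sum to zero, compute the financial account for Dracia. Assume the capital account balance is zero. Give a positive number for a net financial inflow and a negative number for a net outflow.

Goods balance = 4118.4 - 2636.7 = 1481.7
Services balance = 3137.3 - 894.7 = 2242.6
Trade balance (goods + services) = 1481.7 + 2242.6 = 3724.3
Net primary income = 788.7 - 838.9 = -50.2
Net secondary income = -243.6
Current account = 3724.3 + (-50.2) + (-243.6) = 3430.5
Financial account = -(3430.5 + 98.2) = -3528.7

-3528.7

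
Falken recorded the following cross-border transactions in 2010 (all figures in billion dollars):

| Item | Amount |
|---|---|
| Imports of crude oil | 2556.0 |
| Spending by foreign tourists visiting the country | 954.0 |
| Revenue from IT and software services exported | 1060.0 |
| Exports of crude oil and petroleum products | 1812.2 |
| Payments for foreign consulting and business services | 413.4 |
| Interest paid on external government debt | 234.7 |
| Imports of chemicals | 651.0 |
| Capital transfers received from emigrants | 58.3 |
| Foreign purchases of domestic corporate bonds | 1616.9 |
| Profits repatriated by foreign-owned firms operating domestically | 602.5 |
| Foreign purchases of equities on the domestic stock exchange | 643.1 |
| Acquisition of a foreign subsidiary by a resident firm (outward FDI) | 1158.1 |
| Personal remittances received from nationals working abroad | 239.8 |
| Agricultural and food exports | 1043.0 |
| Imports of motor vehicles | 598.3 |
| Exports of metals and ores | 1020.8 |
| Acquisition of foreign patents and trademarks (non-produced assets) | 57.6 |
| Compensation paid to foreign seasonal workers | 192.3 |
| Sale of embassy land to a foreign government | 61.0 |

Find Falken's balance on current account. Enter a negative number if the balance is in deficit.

Goods: 1043.0 + 1020.8 + 1812.2 - 651.0 - 598.3 - 2556.0 = 70.7
Services: -413.4 + 1060.0 + 954.0 = 1600.6
Primary income: -234.7 - 192.3 - 602.5 = -1029.5
Secondary income: 239.8
Current account = 70.7 + 1600.6 + (-1029.5) + 239.8 = 881.6
(Excluded from the current account — capital account: capital transfers received from emigrants 58.3, acquisition of foreign patents and trademarks (non-produced assets) 57.6, sale of embassy land to a foreign government 61.0; financial account: foreign purchases of domestic corporate bonds 1616.9, foreign purchases of equities on the domestic stock exchange 643.1, acquisition of a foreign subsidiary by a resident firm (outward FDI) 1158.1.)

881.6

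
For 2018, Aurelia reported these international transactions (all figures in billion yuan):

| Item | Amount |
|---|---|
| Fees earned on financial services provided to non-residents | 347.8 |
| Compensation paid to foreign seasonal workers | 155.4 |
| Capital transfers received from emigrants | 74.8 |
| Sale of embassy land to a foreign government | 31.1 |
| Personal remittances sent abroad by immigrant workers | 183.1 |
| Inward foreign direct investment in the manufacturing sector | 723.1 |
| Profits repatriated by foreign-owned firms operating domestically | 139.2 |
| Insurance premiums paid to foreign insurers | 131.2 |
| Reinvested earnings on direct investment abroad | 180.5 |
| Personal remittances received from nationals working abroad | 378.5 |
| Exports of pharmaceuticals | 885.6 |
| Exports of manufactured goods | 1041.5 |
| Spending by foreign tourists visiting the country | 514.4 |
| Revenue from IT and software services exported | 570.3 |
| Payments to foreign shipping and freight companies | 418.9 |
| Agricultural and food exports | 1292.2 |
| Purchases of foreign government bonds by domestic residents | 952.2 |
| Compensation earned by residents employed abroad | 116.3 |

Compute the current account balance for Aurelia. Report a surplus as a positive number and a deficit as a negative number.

4299.3

Goods: 1041.5 + 1292.2 + 885.6 = 3219.3
Services: 570.3 - 131.2 - 418.9 + 514.4 + 347.8 = 882.4
Primary income: 180.5 - 139.2 - 155.4 + 116.3 = 2.2
Secondary income: 378.5 - 183.1 = 195.4
Current account = 3219.3 + 882.4 + 2.2 + 195.4 = 4299.3
(Excluded from the current account — capital account: capital transfers received from emigrants 74.8, sale of embassy land to a foreign government 31.1; financial account: inward foreign direct investment in the manufacturing sector 723.1, purchases of foreign government bonds by domestic residents 952.2.)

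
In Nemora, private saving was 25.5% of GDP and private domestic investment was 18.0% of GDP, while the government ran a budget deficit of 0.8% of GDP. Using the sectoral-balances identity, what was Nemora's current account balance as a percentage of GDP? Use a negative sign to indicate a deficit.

6.7

By the sectoral-balances identity, CA = (S_private - I) + (T - G).
Private balance = 25.5 - 18.0 = 7.5
Government balance (T - G) = -0.8
CA = 7.5 + (-0.8) = 6.7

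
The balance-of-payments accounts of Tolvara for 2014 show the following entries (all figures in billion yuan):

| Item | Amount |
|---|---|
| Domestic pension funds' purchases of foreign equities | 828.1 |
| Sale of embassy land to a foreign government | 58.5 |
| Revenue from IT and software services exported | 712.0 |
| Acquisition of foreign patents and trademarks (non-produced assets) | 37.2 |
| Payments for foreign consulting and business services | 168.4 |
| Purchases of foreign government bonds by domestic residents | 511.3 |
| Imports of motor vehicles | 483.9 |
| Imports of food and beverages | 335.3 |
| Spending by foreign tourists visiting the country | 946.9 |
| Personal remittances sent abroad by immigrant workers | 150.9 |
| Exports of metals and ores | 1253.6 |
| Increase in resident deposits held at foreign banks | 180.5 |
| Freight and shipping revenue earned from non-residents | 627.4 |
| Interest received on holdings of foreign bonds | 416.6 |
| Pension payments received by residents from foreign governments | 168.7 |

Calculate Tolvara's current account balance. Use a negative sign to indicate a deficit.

Goods: -483.9 - 335.3 + 1253.6 = 434.4
Services: 712.0 + 627.4 + 946.9 - 168.4 = 2117.9
Primary income: 416.6
Secondary income: 168.7 - 150.9 = 17.8
Current account = 434.4 + 2117.9 + 416.6 + 17.8 = 2986.7
(Excluded from the current account — financial account: domestic pension funds' purchases of foreign equities 828.1, purchases of foreign government bonds by domestic residents 511.3, increase in resident deposits held at foreign banks 180.5; capital account: sale of embassy land to a foreign government 58.5, acquisition of foreign patents and trademarks (non-produced assets) 37.2.)

2986.7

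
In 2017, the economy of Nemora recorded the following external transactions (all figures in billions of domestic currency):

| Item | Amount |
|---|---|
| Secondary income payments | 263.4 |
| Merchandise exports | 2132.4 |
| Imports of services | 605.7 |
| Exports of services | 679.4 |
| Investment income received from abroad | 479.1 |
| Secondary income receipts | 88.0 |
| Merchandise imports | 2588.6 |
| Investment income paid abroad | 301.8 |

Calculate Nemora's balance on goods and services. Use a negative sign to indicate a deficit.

-382.5

Goods balance = 2132.4 - 2588.6 = -456.2
Services balance = 679.4 - 605.7 = 73.7
Trade balance (goods + services) = -456.2 + 73.7 = -382.5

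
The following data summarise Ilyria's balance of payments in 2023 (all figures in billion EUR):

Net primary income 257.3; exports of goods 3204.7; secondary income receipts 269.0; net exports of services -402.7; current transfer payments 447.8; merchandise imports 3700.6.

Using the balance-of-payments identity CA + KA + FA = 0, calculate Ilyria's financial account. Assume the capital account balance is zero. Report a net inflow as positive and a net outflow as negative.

Goods balance = 3204.7 - 3700.6 = -495.9
Services balance = -402.7
Trade balance (goods + services) = -495.9 + (-402.7) = -898.6
Net primary income = 257.3
Net secondary income = 269.0 - 447.8 = -178.8
Current account = -898.6 + 257.3 + (-178.8) = -820.1
Financial account = -(-820.1) = 820.1

820.1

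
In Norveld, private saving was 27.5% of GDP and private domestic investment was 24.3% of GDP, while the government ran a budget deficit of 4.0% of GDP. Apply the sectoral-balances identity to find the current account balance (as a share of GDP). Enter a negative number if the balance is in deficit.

By the sectoral-balances identity, CA = (S_private - I) + (T - G).
Private balance = 27.5 - 24.3 = 3.2
Government balance (T - G) = -4.0
CA = 3.2 + (-4.0) = -0.8

-0.8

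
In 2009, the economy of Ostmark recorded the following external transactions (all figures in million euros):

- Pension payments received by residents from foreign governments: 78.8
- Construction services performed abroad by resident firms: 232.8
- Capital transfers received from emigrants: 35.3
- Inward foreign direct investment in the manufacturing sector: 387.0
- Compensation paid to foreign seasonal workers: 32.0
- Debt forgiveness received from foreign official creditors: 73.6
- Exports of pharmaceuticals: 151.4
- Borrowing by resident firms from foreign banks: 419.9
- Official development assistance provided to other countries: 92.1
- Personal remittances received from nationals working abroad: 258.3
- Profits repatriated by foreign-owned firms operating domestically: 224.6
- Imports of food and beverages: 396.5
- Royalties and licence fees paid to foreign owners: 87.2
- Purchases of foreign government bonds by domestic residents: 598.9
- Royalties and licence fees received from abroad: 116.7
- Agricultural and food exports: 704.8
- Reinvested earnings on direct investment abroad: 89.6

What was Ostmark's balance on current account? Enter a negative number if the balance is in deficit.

800.0

Goods: 704.8 + 151.4 - 396.5 = 459.7
Services: 232.8 + 116.7 - 87.2 = 262.3
Primary income: -224.6 - 32.0 + 89.6 = -167.0
Secondary income: -92.1 + 258.3 + 78.8 = 245.0
Current account = 459.7 + 262.3 + (-167.0) + 245.0 = 800.0
(Excluded from the current account — capital account: capital transfers received from emigrants 35.3, debt forgiveness received from foreign official creditors 73.6; financial account: inward foreign direct investment in the manufacturing sector 387.0, borrowing by resident firms from foreign banks 419.9, purchases of foreign government bonds by domestic residents 598.9.)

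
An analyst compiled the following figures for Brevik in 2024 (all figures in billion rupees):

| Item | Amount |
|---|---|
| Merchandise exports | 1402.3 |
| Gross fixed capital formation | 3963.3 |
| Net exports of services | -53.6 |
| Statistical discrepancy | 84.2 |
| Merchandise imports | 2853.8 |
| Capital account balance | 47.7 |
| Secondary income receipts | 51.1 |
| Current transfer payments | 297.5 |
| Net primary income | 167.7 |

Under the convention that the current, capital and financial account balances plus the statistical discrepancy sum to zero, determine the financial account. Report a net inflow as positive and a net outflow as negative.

Goods balance = 1402.3 - 2853.8 = -1451.5
Services balance = -53.6
Trade balance (goods + services) = -1451.5 + (-53.6) = -1505.1
Net primary income = 167.7
Net secondary income = 51.1 - 297.5 = -246.4
Current account = -1505.1 + 167.7 + (-246.4) = -1583.8
Financial account = -(-1583.8 + 47.7 + 84.2) = 1451.9

1451.9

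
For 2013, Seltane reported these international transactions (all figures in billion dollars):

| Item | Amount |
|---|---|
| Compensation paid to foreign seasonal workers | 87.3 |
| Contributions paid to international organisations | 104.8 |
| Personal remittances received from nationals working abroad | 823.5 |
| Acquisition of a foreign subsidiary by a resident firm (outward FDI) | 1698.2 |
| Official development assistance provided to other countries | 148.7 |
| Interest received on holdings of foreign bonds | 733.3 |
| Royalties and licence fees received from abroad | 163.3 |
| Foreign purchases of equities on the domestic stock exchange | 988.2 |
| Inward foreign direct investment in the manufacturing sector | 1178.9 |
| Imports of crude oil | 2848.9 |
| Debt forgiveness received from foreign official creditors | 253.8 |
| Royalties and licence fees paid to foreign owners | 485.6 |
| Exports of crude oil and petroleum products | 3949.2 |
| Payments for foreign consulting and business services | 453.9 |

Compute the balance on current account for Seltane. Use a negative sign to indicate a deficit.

Goods: 3949.2 - 2848.9 = 1100.3
Services: 163.3 - 485.6 - 453.9 = -776.2
Primary income: -87.3 + 733.3 = 646.0
Secondary income: 823.5 - 104.8 - 148.7 = 570.0
Current account = 1100.3 + (-776.2) + 646.0 + 570.0 = 1540.1
(Excluded from the current account — financial account: acquisition of a foreign subsidiary by a resident firm (outward FDI) 1698.2, foreign purchases of equities on the domestic stock exchange 988.2, inward foreign direct investment in the manufacturing sector 1178.9; capital account: debt forgiveness received from foreign official creditors 253.8.)

1540.1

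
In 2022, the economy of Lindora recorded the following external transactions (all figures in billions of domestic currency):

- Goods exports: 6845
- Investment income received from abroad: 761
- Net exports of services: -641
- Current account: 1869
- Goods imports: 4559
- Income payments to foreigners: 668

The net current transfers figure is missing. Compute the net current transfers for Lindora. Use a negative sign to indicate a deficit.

131

Current account = goods balance + services balance + net primary income + net secondary income
Sum of the known components = 1738
Net current transfers = CA - (known components) = 1869 - 1738 = 131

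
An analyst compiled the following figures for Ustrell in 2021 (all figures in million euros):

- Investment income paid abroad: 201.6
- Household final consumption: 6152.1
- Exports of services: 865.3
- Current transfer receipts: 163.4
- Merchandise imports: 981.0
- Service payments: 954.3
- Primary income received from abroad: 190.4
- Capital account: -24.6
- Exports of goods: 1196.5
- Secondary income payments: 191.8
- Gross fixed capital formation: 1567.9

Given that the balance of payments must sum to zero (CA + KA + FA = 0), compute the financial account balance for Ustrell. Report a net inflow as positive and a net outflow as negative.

-62.3

Goods balance = 1196.5 - 981.0 = 215.5
Services balance = 865.3 - 954.3 = -89.0
Trade balance (goods + services) = 215.5 + (-89.0) = 126.5
Net primary income = 190.4 - 201.6 = -11.2
Net secondary income = 163.4 - 191.8 = -28.4
Current account = 126.5 + (-11.2) + (-28.4) = 86.9
Financial account = -(86.9 + (-24.6)) = -62.3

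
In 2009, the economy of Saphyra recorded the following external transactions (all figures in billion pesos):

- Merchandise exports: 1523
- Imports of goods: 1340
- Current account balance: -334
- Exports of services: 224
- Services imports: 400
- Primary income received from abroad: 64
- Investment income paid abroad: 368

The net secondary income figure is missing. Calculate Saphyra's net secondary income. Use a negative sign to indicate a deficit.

-37

Current account = goods balance + services balance + net primary income + net secondary income
Sum of the known components = -297
Net secondary income = CA - (known components) = -334 - (-297) = -37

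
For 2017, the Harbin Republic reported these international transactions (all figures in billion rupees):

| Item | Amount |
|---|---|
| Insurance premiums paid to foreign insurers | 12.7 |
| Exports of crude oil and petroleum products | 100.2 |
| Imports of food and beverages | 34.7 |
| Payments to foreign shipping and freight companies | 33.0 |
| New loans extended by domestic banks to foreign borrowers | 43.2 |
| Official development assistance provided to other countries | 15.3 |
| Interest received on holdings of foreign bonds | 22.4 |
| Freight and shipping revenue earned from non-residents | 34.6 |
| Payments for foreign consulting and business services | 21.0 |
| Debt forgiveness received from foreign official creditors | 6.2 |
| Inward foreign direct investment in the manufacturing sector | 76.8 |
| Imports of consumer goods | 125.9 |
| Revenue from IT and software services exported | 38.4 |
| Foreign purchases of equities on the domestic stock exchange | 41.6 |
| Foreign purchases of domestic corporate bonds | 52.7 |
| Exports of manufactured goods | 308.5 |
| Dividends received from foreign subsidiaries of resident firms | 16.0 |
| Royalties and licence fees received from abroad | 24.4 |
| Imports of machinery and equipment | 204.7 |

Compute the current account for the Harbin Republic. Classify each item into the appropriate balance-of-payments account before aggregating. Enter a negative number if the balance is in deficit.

97.2

Goods: -34.7 + 308.5 - 125.9 - 204.7 + 100.2 = 43.4
Services: -12.7 + 24.4 + 34.6 + 38.4 - 33.0 - 21.0 = 30.7
Primary income: 22.4 + 16.0 = 38.4
Secondary income: -15.3
Current account = 43.4 + 30.7 + 38.4 + (-15.3) = 97.2
(Excluded from the current account — financial account: new loans extended by domestic banks to foreign borrowers 43.2, inward foreign direct investment in the manufacturing sector 76.8, foreign purchases of equities on the domestic stock exchange 41.6, foreign purchases of domestic corporate bonds 52.7; capital account: debt forgiveness received from foreign official creditors 6.2.)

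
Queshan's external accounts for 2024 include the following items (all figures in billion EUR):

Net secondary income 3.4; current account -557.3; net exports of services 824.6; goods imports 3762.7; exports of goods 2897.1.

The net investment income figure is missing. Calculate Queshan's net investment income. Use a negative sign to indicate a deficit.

-519.7

Current account = goods balance + services balance + net primary income + net secondary income
Sum of the known components = -37.6
Net investment income = CA - (known components) = -557.3 - (-37.6) = -519.7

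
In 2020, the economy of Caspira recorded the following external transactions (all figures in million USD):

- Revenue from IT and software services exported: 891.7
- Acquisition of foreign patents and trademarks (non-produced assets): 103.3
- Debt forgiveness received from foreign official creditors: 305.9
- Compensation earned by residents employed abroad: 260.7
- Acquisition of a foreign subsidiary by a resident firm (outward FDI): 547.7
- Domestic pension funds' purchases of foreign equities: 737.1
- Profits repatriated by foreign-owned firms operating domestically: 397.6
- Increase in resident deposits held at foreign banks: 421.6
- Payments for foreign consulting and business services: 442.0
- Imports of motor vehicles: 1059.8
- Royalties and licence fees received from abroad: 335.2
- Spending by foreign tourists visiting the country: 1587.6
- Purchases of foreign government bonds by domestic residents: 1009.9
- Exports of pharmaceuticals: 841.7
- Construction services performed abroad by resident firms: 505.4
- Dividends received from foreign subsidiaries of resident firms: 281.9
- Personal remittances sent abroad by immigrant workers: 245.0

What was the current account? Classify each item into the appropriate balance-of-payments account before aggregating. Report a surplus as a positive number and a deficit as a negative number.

2559.8

Goods: 841.7 - 1059.8 = -218.1
Services: 1587.6 + 505.4 + 335.2 - 442.0 + 891.7 = 2877.9
Primary income: 260.7 - 397.6 + 281.9 = 145.0
Secondary income: -245.0
Current account = (-218.1) + 2877.9 + 145.0 + (-245.0) = 2559.8
(Excluded from the current account — capital account: acquisition of foreign patents and trademarks (non-produced assets) 103.3, debt forgiveness received from foreign official creditors 305.9; financial account: acquisition of a foreign subsidiary by a resident firm (outward FDI) 547.7, domestic pension funds' purchases of foreign equities 737.1, increase in resident deposits held at foreign banks 421.6, purchases of foreign government bonds by domestic residents 1009.9.)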